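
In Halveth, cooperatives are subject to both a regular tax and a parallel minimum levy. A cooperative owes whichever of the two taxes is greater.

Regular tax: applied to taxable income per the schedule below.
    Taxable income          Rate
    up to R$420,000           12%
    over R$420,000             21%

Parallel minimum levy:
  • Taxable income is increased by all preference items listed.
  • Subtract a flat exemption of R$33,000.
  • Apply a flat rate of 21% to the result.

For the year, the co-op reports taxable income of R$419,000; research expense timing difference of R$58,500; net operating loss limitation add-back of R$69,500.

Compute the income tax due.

Parallel minimum levy:
  Adjusted income: R$419,000 + R$58,500 + R$69,500 = R$547,000
  Less exemption R$33,000 → base R$514,000
  R$514,000 × 21% = R$107,940

Regular tax:
  R$419,000 × 12% = R$50,280

R$107,940 > R$50,280, so the parallel minimum levy is the binding amount.

R$107,940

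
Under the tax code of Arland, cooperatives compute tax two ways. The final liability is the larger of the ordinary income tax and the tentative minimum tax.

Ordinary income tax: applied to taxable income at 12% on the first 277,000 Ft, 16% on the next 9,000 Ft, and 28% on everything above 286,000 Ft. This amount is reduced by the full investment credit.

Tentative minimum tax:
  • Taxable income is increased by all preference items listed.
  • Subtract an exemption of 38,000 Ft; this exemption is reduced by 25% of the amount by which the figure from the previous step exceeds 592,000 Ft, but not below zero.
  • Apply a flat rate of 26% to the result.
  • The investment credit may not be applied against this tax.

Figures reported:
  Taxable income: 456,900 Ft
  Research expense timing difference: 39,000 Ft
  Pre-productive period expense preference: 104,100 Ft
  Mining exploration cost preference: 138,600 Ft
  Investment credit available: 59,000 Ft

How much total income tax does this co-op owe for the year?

191,685 Ft

Tentative minimum tax:
  Adjusted income: 456,900 Ft + 39,000 Ft + 104,100 Ft + 138,600 Ft = 738,600 Ft
  Exemption: 38,000 Ft − 25% × (738,600 Ft − 592,000 Ft) = 38,000 Ft − 36,650 Ft = 1,350 Ft
  Base: 738,600 Ft − 1,350 Ft = 737,250 Ft
  737,250 Ft × 26% = 191,685 Ft

Ordinary income tax:
  277,000 Ft × 12% = 33,240 Ft
  9,000 Ft × 16% = 1,440 Ft
  170,900 Ft × 28% = 47,852 Ft
  → 82,532 Ft
  Less investment credit 59,000 Ft → 23,532 Ft

191,685 Ft > 23,532 Ft, so the tentative minimum tax is the binding amount.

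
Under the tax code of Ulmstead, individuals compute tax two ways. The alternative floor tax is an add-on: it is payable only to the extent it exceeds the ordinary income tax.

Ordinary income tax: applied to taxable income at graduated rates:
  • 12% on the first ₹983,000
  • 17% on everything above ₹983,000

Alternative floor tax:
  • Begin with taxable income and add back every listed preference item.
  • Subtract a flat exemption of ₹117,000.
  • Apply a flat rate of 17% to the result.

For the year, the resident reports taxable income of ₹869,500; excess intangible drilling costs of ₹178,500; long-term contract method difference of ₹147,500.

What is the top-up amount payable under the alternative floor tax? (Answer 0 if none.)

₹79,005

Alternative floor tax:
  Adjusted income: ₹869,500 + ₹178,500 + ₹147,500 = ₹1,195,500
  Less exemption ₹117,000 → base ₹1,078,500
  ₹1,078,500 × 17% = ₹183,345

Ordinary income tax:
  ₹869,500 × 12% = ₹104,340

Excess of alternative floor tax over ordinary income tax: ₹183,345 − ₹104,340 = ₹79,005.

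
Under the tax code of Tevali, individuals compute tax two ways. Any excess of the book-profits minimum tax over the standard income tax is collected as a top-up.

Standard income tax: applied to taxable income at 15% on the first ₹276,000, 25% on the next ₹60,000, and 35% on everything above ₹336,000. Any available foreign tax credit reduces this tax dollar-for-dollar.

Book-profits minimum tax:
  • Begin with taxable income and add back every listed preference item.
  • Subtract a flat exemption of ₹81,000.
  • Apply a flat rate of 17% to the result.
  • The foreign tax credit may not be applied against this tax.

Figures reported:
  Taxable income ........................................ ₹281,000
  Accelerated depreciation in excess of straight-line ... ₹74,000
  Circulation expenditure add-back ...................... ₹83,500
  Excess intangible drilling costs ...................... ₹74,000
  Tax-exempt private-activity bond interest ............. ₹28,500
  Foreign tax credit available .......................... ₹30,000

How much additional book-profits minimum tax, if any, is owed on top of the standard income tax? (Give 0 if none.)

₹65,550

Standard income tax:
  ₹276,000 × 15% = ₹41,400
  ₹5,000 × 25% = ₹1,250
  → ₹42,650
  Less foreign tax credit ₹30,000 → ₹12,650

Book-profits minimum tax:
  Adjusted income: ₹281,000 + ₹74,000 + ₹83,500 + ₹74,000 + ₹28,500 = ₹541,000
  Less exemption ₹81,000 → base ₹460,000
  ₹460,000 × 17% = ₹78,200

Excess of book-profits minimum tax over standard income tax: ₹78,200 − ₹12,650 = ₹65,550.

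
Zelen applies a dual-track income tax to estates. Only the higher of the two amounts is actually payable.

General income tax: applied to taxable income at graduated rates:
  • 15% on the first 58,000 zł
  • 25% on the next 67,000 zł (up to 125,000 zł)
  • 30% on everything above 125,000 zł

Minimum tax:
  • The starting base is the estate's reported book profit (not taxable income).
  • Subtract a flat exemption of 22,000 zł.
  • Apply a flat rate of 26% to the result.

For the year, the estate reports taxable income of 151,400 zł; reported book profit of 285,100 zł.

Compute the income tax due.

68,406 zł

General income tax:
  58,000 zł × 15% = 8,700 zł
  67,000 zł × 25% = 16,750 zł
  26,400 zł × 30% = 7,920 zł
  → 33,370 zł

Minimum tax:
  Base (reported book profit): 285,100 zł
  Less exemption 22,000 zł → base 263,100 zł
  263,100 zł × 26% = 68,406 zł

68,406 zł > 33,370 zł, so the minimum tax is the binding amount.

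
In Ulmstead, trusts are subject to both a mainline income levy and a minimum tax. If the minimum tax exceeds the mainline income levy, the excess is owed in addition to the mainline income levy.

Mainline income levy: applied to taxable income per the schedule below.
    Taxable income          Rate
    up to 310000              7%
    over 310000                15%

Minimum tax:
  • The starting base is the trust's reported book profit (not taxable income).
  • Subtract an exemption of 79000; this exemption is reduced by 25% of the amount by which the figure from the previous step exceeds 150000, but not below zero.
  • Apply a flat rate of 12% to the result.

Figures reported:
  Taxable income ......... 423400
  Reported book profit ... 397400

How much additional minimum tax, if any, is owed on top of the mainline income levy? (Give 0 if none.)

Mainline income levy:
  310000 × 7% = 21700
  113400 × 15% = 17010
  → 38710

Minimum tax:
  Base (reported book profit): 397400
  Exemption: 79000 − 25% × (397400 − 150000) = 79000 − 61850 = 17150
  Base: 397400 − 17150 = 380250
  380250 × 12% = 45630

Excess of minimum tax over mainline income levy: 45630 − 38710 = 6920.

6920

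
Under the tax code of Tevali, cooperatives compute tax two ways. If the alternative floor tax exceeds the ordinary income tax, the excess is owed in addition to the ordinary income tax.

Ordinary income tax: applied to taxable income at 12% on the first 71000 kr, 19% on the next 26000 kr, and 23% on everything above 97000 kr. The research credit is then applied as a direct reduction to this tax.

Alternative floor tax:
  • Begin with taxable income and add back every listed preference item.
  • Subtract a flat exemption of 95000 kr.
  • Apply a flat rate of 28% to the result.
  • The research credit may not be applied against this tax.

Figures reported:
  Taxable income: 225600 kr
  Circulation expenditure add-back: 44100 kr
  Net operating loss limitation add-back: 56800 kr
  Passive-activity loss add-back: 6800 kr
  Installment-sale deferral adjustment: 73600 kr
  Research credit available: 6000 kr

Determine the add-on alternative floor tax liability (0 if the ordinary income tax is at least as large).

50294 kr

Alternative floor tax:
  Adjusted income: 225600 kr + 44100 kr + 56800 kr + 6800 kr + 73600 kr = 406900 kr
  Less exemption 95000 kr → base 311900 kr
  311900 kr × 28% = 87332 kr

Ordinary income tax:
  71000 kr × 12% = 8520 kr
  26000 kr × 19% = 4940 kr
  128600 kr × 23% = 29578 kr
  → 43038 kr
  Less research credit 6000 kr → 37038 kr

Excess of alternative floor tax over ordinary income tax: 87332 kr − 37038 kr = 50294 kr.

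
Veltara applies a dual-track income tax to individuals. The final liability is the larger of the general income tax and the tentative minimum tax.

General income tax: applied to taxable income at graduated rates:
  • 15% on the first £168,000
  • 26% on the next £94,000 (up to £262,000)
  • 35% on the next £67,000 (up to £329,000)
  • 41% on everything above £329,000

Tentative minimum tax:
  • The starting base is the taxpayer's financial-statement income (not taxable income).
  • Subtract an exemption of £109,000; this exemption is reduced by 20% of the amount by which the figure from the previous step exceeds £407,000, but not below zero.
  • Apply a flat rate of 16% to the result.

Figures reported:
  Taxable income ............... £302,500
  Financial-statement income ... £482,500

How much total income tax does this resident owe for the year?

£63,815

Tentative minimum tax:
  Base (financial-statement income): £482,500
  Exemption: £109,000 − 20% × (£482,500 − £407,000) = £109,000 − £15,100 = £93,900
  Base: £482,500 − £93,900 = £388,600
  £388,600 × 16% = £62,176

General income tax:
  £168,000 × 15% = £25,200
  £94,000 × 26% = £24,440
  £40,500 × 35% = £14,175
  → £63,815

£63,815 > £62,176, so the general income tax governs.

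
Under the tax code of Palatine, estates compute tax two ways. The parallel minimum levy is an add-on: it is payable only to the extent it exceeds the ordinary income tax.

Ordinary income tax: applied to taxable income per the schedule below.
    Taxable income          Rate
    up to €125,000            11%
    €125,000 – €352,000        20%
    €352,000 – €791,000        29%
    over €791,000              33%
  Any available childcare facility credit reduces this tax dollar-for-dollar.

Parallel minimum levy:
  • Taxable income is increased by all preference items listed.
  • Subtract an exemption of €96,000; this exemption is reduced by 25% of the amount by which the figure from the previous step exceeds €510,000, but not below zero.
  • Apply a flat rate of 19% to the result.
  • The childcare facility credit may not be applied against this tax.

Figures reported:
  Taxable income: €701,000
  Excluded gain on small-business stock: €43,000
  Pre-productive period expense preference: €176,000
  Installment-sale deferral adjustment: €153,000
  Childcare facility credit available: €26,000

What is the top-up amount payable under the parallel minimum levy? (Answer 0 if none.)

Ordinary income tax:
  €125,000 × 11% = €13,750
  €227,000 × 20% = €45,400
  €349,000 × 29% = €101,210
  → €160,360
  Less childcare facility credit €26,000 → €134,360

Parallel minimum levy:
  Adjusted income: €701,000 + €43,000 + €176,000 + €153,000 = €1,073,000
  Exemption: 25% × (€1,073,000 − €510,000) = €140,750 ≥ €96,000, so the exemption is fully phased out
  Base: €1,073,000 − €0 = €1,073,000
  €1,073,000 × 19% = €203,870

Excess of parallel minimum levy over ordinary income tax: €203,870 − €134,360 = €69,510.

€69,510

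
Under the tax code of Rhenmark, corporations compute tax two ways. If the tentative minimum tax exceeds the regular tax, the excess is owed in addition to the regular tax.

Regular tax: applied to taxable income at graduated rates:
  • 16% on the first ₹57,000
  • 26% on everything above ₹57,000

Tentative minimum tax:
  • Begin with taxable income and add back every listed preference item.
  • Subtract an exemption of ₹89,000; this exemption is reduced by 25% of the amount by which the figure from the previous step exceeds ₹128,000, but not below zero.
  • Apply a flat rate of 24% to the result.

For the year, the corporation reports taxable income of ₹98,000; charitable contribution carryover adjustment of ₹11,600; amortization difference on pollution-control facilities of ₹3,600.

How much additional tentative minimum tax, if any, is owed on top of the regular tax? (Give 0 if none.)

Regular tax:
  ₹57,000 × 16% = ₹9,120
  ₹41,000 × 26% = ₹10,660
  → ₹19,780

Tentative minimum tax:
  Adjusted income: ₹98,000 + ₹11,600 + ₹3,600 = ₹113,200
  Exemption: ₹113,200 ≤ ₹128,000, so full ₹89,000 applies
  Base: ₹113,200 − ₹89,000 = ₹24,200
  ₹24,200 × 24% = ₹5,808

₹5,808 ≤ ₹19,780, so no add-on is due.

₹0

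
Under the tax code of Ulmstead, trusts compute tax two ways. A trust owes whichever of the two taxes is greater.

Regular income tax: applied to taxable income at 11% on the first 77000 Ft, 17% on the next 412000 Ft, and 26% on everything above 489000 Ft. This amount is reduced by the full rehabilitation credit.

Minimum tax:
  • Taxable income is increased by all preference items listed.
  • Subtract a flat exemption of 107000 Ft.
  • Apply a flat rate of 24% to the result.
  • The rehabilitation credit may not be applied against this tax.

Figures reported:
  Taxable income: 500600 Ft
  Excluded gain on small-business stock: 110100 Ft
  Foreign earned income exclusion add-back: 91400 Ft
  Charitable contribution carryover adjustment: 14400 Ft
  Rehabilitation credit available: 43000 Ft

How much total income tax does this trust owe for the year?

Regular income tax:
  77000 Ft × 11% = 8470 Ft
  412000 Ft × 17% = 70040 Ft
  11600 Ft × 26% = 3016 Ft
  → 81526 Ft
  Less rehabilitation credit 43000 Ft → 38526 Ft

Minimum tax:
  Adjusted income: 500600 Ft + 110100 Ft + 91400 Ft + 14400 Ft = 716500 Ft
  Less exemption 107000 Ft → base 609500 Ft
  609500 Ft × 24% = 146280 Ft

146280 Ft > 38526 Ft, so the minimum tax is the binding amount.

146280 Ft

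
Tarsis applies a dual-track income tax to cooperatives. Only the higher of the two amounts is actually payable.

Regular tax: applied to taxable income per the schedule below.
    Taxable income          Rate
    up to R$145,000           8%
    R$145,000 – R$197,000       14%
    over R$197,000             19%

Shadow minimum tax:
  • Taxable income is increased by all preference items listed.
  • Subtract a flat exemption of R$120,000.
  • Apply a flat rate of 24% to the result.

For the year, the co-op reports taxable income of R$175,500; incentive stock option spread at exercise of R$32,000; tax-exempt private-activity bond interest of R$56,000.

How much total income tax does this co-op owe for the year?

Shadow minimum tax:
  Adjusted income: R$175,500 + R$32,000 + R$56,000 = R$263,500
  Less exemption R$120,000 → base R$143,500
  R$143,500 × 24% = R$34,440

Regular tax:
  R$145,000 × 8% = R$11,600
  R$30,500 × 14% = R$4,270
  → R$15,870

R$34,440 > R$15,870, so the shadow minimum tax is the binding amount.

R$34,440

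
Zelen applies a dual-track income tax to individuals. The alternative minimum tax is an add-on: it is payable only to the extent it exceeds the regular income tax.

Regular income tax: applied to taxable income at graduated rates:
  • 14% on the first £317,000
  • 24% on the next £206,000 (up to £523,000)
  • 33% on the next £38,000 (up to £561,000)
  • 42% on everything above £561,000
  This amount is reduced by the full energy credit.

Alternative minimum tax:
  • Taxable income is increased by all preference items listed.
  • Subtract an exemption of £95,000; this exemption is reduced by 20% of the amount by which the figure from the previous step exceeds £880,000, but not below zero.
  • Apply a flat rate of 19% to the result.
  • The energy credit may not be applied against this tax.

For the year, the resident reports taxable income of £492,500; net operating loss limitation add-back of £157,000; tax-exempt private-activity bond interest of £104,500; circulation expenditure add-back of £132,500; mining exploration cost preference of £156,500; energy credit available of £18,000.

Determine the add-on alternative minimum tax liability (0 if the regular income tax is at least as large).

Regular income tax:
  £317,000 × 14% = £44,380
  £175,500 × 24% = £42,120
  → £86,500
  Less energy credit £18,000 → £68,500

Alternative minimum tax:
  Adjusted income: £492,500 + £157,000 + £104,500 + £132,500 + £156,500 = £1,043,000
  Exemption: £95,000 − 20% × (£1,043,000 − £880,000) = £95,000 − £32,600 = £62,400
  Base: £1,043,000 − £62,400 = £980,600
  £980,600 × 19% = £186,314

Excess of alternative minimum tax over regular income tax: £186,314 − £68,500 = £117,814.

£117,814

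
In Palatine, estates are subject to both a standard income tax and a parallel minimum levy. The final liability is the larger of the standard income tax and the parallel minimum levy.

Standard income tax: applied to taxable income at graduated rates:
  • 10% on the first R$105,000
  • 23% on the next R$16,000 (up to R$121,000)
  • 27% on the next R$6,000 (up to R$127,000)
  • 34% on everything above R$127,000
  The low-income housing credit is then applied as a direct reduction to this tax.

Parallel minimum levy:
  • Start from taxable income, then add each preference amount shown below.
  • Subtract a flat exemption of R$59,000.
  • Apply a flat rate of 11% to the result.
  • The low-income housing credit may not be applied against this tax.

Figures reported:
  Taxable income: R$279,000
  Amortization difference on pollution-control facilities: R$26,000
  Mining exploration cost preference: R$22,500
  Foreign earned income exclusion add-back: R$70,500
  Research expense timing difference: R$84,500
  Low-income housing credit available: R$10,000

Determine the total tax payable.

R$57,480

Standard income tax:
  R$105,000 × 10% = R$10,500
  R$16,000 × 23% = R$3,680
  R$6,000 × 27% = R$1,620
  R$152,000 × 34% = R$51,680
  → R$67,480
  Less low-income housing credit R$10,000 → R$57,480

Parallel minimum levy:
  Adjusted income: R$279,000 + R$26,000 + R$22,500 + R$70,500 + R$84,500 = R$482,500
  Less exemption R$59,000 → base R$423,500
  R$423,500 × 11% = R$46,585

R$57,480 > R$46,585, so the standard income tax governs.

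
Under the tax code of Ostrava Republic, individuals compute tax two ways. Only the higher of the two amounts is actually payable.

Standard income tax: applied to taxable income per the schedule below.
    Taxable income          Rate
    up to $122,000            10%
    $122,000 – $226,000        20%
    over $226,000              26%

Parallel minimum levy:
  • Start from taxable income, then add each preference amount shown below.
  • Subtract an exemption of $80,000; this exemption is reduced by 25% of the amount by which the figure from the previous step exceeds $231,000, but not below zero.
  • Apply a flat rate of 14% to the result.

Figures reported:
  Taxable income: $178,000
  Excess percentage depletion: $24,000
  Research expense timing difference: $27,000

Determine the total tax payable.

Parallel minimum levy:
  Adjusted income: $178,000 + $24,000 + $27,000 = $229,000
  Exemption: $229,000 ≤ $231,000, so full $80,000 applies
  Base: $229,000 − $80,000 = $149,000
  $149,000 × 14% = $20,860

Standard income tax:
  $122,000 × 10% = $12,200
  $56,000 × 20% = $11,200
  → $23,400

$23,400 > $20,860, so the standard income tax governs.

$23,400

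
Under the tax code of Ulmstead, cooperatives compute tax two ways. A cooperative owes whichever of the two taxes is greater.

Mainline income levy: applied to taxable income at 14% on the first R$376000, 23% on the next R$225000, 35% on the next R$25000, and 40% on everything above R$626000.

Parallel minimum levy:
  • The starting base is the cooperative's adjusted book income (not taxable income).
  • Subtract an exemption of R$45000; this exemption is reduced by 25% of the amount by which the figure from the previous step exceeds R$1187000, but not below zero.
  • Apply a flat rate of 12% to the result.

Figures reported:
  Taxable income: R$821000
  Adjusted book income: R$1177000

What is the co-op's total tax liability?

Mainline income levy:
  R$376000 × 14% = R$52640
  R$225000 × 23% = R$51750
  R$25000 × 35% = R$8750
  R$195000 × 40% = R$78000
  → R$191140

Parallel minimum levy:
  Base (adjusted book income): R$1177000
  Exemption: R$1177000 ≤ R$1187000, so full R$45000 applies
  Base: R$1177000 − R$45000 = R$1132000
  R$1132000 × 12% = R$135840

R$191140 > R$135840, so the mainline income levy governs.

R$191140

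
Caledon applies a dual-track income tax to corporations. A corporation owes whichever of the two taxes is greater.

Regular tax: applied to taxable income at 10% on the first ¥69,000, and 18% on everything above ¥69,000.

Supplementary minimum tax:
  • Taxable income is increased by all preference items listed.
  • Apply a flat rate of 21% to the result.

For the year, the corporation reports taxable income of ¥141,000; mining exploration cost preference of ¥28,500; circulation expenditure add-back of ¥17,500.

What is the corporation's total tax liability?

¥39,270

Supplementary minimum tax:
  Adjusted income: ¥141,000 + ¥28,500 + ¥17,500 = ¥187,000
  ¥187,000 × 21% = ¥39,270

Regular tax:
  ¥69,000 × 10% = ¥6,900
  ¥72,000 × 18% = ¥12,960
  → ¥19,860

¥39,270 > ¥19,860, so the supplementary minimum tax is the binding amount.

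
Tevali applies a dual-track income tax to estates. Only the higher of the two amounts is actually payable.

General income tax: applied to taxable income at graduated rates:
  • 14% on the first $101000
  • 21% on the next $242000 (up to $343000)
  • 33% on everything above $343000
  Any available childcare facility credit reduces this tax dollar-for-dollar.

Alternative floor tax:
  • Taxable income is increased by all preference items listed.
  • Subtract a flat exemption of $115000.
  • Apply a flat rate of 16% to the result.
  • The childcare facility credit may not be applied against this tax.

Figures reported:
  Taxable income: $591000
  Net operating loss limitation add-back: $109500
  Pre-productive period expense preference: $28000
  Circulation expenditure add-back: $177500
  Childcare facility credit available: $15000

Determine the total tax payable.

$131800

Alternative floor tax:
  Adjusted income: $591000 + $109500 + $28000 + $177500 = $906000
  Less exemption $115000 → base $791000
  $791000 × 16% = $126560

General income tax:
  $101000 × 14% = $14140
  $242000 × 21% = $50820
  $248000 × 33% = $81840
  → $146800
  Less childcare facility credit $15000 → $131800

$131800 > $126560, so the general income tax governs.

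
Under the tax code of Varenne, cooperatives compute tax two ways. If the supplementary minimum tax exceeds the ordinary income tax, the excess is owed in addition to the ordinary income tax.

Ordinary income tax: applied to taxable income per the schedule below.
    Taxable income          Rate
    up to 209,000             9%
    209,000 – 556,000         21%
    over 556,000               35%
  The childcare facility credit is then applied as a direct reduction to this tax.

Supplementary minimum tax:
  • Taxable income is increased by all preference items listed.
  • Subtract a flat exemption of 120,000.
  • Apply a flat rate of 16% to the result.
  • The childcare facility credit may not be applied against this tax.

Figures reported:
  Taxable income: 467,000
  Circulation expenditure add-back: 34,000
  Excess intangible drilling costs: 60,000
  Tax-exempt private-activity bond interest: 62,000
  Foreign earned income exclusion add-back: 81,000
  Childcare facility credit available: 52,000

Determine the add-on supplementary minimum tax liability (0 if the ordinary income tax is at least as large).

72,450

Ordinary income tax:
  209,000 × 9% = 18,810
  258,000 × 21% = 54,180
  → 72,990
  Less childcare facility credit 52,000 → 20,990

Supplementary minimum tax:
  Adjusted income: 467,000 + 34,000 + 60,000 + 62,000 + 81,000 = 704,000
  Less exemption 120,000 → base 584,000
  584,000 × 16% = 93,440

Excess of supplementary minimum tax over ordinary income tax: 93,440 − 20,990 = 72,450.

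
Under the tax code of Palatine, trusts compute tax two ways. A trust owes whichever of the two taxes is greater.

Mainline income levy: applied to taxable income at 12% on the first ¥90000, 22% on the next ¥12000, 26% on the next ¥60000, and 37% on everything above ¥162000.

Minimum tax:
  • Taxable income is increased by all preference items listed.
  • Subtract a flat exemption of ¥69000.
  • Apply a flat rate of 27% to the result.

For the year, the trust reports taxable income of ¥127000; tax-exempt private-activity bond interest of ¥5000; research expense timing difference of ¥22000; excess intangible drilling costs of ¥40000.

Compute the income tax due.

¥33750

Minimum tax:
  Adjusted income: ¥127000 + ¥5000 + ¥22000 + ¥40000 = ¥194000
  Less exemption ¥69000 → base ¥125000
  ¥125000 × 27% = ¥33750

Mainline income levy:
  ¥90000 × 12% = ¥10800
  ¥12000 × 22% = ¥2640
  ¥25000 × 26% = ¥6500
  → ¥19940

¥33750 > ¥19940, so the minimum tax is the binding amount.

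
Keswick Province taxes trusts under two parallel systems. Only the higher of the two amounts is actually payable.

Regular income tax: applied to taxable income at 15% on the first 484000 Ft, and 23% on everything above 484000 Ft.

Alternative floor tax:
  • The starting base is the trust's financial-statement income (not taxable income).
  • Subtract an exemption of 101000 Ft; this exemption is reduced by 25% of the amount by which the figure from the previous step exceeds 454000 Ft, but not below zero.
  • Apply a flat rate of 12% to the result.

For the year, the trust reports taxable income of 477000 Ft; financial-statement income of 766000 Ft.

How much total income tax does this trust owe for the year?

Regular income tax:
  477000 Ft × 15% = 71550 Ft

Alternative floor tax:
  Base (financial-statement income): 766000 Ft
  Exemption: 101000 Ft − 25% × (766000 Ft − 454000 Ft) = 101000 Ft − 78000 Ft = 23000 Ft
  Base: 766000 Ft − 23000 Ft = 743000 Ft
  743000 Ft × 12% = 89160 Ft

89160 Ft > 71550 Ft, so the alternative floor tax is the binding amount.

89160 Ft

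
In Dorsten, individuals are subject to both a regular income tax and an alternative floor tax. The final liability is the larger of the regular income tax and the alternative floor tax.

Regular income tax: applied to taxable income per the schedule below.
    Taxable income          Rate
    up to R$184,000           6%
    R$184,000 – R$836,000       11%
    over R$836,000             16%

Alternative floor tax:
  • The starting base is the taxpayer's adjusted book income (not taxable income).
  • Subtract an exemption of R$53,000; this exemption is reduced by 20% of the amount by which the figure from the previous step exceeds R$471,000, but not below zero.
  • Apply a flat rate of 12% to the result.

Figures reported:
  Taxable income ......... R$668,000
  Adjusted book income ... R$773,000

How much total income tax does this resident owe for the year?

Alternative floor tax:
  Base (adjusted book income): R$773,000
  Exemption: 20% × (R$773,000 − R$471,000) = R$60,400 ≥ R$53,000, so the exemption is fully phased out
  Base: R$773,000 − R$0 = R$773,000
  R$773,000 × 12% = R$92,760

Regular income tax:
  R$184,000 × 6% = R$11,040
  R$484,000 × 11% = R$53,240
  → R$64,280

R$92,760 > R$64,280, so the alternative floor tax is the binding amount.

R$92,760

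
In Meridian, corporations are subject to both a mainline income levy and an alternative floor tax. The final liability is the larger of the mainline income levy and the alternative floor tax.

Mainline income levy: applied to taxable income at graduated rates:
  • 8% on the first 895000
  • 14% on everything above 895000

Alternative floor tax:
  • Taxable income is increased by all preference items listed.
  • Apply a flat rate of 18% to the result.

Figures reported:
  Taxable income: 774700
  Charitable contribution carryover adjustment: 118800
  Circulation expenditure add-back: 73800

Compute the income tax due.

174114

Alternative floor tax:
  Adjusted income: 774700 + 118800 + 73800 = 967300
  967300 × 18% = 174114

Mainline income levy:
  774700 × 8% = 61976

174114 > 61976, so the alternative floor tax is the binding amount.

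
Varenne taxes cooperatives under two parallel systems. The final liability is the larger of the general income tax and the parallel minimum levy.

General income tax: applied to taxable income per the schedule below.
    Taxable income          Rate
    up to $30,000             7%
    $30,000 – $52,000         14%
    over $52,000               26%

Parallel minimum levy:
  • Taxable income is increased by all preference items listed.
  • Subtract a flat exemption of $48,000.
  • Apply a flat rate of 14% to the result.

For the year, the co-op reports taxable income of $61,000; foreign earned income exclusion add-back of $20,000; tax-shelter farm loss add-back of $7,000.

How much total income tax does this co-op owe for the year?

$7,520

Parallel minimum levy:
  Adjusted income: $61,000 + $20,000 + $7,000 = $88,000
  Less exemption $48,000 → base $40,000
  $40,000 × 14% = $5,600

General income tax:
  $30,000 × 7% = $2,100
  $22,000 × 14% = $3,080
  $9,000 × 26% = $2,340
  → $7,520

$7,520 > $5,600, so the general income tax governs.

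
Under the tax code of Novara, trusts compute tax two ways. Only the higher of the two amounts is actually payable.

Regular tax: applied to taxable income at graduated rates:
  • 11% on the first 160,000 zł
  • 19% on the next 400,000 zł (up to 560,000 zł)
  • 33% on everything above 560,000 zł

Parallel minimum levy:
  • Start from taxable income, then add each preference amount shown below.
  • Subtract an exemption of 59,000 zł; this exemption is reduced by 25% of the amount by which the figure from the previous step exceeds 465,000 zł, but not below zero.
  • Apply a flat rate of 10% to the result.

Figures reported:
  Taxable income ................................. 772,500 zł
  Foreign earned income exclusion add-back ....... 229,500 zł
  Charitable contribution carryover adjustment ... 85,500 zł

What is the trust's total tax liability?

Parallel minimum levy:
  Adjusted income: 772,500 zł + 229,500 zł + 85,500 zł = 1,087,500 zł
  Exemption: 25% × (1,087,500 zł − 465,000 zł) = 155,625 zł ≥ 59,000 zł, so the exemption is fully phased out
  Base: 1,087,500 zł − 0 zł = 1,087,500 zł
  1,087,500 zł × 10% = 108,750 zł

Regular tax:
  160,000 zł × 11% = 17,600 zł
  400,000 zł × 19% = 76,000 zł
  212,500 zł × 33% = 70,125 zł
  → 163,725 zł

163,725 zł > 108,750 zł, so the regular tax governs.

163,725 zł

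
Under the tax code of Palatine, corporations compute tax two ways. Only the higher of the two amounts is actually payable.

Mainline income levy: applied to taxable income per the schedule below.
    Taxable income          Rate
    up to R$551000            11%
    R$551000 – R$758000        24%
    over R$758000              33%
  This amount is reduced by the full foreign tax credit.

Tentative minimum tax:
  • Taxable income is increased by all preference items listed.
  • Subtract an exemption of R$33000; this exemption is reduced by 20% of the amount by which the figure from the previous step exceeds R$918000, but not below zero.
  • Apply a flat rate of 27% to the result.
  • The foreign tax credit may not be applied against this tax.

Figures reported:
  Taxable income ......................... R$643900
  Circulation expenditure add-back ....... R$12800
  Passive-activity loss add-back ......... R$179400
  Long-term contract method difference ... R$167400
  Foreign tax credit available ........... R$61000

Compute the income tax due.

R$266652

Mainline income levy:
  R$551000 × 11% = R$60610
  R$92900 × 24% = R$22296
  → R$82906
  Less foreign tax credit R$61000 → R$21906

Tentative minimum tax:
  Adjusted income: R$643900 + R$12800 + R$179400 + R$167400 = R$1003500
  Exemption: R$33000 − 20% × (R$1003500 − R$918000) = R$33000 − R$17100 = R$15900
  Base: R$1003500 − R$15900 = R$987600
  R$987600 × 27% = R$266652

R$266652 > R$21906, so the tentative minimum tax is the binding amount.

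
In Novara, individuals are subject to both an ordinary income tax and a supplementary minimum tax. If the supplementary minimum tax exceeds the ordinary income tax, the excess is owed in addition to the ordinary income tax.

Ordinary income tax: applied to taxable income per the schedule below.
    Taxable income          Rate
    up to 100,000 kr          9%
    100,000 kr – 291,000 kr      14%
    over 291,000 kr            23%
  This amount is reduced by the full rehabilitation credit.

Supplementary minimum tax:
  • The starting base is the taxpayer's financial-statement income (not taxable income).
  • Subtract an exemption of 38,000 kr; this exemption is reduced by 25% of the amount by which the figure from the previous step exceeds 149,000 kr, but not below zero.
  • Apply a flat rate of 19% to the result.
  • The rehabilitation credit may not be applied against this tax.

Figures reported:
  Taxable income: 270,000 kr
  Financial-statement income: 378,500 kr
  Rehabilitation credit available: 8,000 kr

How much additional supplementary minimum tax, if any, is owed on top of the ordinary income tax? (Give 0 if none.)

47,115 kr

Supplementary minimum tax:
  Base (financial-statement income): 378,500 kr
  Exemption: 25% × (378,500 kr − 149,000 kr) = 57,375 kr ≥ 38,000 kr, so the exemption is fully phased out
  Base: 378,500 kr − 0 kr = 378,500 kr
  378,500 kr × 19% = 71,915 kr

Ordinary income tax:
  100,000 kr × 9% = 9,000 kr
  170,000 kr × 14% = 23,800 kr
  → 32,800 kr
  Less rehabilitation credit 8,000 kr → 24,800 kr

Excess of supplementary minimum tax over ordinary income tax: 71,915 kr − 24,800 kr = 47,115 kr.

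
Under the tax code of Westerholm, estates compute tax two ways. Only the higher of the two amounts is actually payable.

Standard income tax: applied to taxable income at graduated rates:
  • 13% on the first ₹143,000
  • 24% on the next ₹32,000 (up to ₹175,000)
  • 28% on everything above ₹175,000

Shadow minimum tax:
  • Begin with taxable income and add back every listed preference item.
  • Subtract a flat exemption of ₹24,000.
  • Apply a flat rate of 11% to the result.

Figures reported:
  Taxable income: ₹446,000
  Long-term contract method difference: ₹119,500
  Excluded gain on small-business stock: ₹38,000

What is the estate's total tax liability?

₹102,150

Standard income tax:
  ₹143,000 × 13% = ₹18,590
  ₹32,000 × 24% = ₹7,680
  ₹271,000 × 28% = ₹75,880
  → ₹102,150

Shadow minimum tax:
  Adjusted income: ₹446,000 + ₹119,500 + ₹38,000 = ₹603,500
  Less exemption ₹24,000 → base ₹579,500
  ₹579,500 × 11% = ₹63,745

₹102,150 > ₹63,745, so the standard income tax governs.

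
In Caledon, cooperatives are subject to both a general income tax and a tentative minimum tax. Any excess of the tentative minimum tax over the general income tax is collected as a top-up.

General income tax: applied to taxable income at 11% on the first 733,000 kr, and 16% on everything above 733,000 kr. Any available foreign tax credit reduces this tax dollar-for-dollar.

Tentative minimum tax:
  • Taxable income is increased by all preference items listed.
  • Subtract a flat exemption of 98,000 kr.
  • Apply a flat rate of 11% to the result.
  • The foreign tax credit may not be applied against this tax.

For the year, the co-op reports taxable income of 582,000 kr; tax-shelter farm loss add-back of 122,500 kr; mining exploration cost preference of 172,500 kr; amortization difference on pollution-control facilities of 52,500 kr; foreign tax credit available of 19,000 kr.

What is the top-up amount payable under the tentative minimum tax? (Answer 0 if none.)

46,445 kr

General income tax:
  582,000 kr × 11% = 64,020 kr
  Less foreign tax credit 19,000 kr → 45,020 kr

Tentative minimum tax:
  Adjusted income: 582,000 kr + 122,500 kr + 172,500 kr + 52,500 kr = 929,500 kr
  Less exemption 98,000 kr → base 831,500 kr
  831,500 kr × 11% = 91,465 kr

Excess of tentative minimum tax over general income tax: 91,465 kr − 45,020 kr = 46,445 kr.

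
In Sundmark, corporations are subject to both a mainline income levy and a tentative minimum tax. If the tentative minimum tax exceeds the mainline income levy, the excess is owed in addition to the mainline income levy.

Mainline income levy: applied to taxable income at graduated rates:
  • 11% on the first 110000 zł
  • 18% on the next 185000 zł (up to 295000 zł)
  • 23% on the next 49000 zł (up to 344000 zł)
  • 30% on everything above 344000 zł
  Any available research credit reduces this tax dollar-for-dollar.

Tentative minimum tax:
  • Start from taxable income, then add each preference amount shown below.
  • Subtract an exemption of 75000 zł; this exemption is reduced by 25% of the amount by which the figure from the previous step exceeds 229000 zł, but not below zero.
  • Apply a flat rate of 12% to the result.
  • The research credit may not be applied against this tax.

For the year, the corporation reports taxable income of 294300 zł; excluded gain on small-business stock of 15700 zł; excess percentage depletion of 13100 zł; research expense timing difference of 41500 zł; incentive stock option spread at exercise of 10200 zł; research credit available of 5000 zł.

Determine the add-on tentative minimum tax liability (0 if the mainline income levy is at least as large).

76 zł

Mainline income levy:
  110000 zł × 11% = 12100 zł
  184300 zł × 18% = 33174 zł
  → 45274 zł
  Less research credit 5000 zł → 40274 zł

Tentative minimum tax:
  Adjusted income: 294300 zł + 15700 zł + 13100 zł + 41500 zł + 10200 zł = 374800 zł
  Exemption: 75000 zł − 25% × (374800 zł − 229000 zł) = 75000 zł − 36450 zł = 38550 zł
  Base: 374800 zł − 38550 zł = 336250 zł
  336250 zł × 12% = 40350 zł

Excess of tentative minimum tax over mainline income levy: 40350 zł − 40274 zł = 76 zł.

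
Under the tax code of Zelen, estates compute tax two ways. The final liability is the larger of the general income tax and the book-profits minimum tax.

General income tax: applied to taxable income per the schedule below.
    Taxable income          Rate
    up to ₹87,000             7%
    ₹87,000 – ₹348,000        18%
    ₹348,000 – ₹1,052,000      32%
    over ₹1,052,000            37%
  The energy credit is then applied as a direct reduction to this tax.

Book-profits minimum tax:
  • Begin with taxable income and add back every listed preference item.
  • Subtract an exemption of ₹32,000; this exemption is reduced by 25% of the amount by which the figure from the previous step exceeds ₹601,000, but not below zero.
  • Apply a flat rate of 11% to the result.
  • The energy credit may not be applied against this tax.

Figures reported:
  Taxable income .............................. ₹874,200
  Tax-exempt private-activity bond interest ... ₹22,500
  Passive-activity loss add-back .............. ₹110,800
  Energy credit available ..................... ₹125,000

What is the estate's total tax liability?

Book-profits minimum tax:
  Adjusted income: ₹874,200 + ₹22,500 + ₹110,800 = ₹1,007,500
  Exemption: 25% × (₹1,007,500 − ₹601,000) = ₹101,625 ≥ ₹32,000, so the exemption is fully phased out
  Base: ₹1,007,500 − ₹0 = ₹1,007,500
  ₹1,007,500 × 11% = ₹110,825

General income tax:
  ₹87,000 × 7% = ₹6,090
  ₹261,000 × 18% = ₹46,980
  ₹526,200 × 32% = ₹168,384
  → ₹221,454
  Less energy credit ₹125,000 → ₹96,454

₹110,825 > ₹96,454, so the book-profits minimum tax is the binding amount.

₹110,825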